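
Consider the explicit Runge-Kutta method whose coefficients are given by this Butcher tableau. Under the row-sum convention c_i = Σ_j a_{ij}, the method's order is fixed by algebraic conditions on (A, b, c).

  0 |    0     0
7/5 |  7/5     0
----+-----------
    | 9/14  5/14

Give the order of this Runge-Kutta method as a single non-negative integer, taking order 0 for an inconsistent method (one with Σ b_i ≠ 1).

2

b = (9/14, 5/14)
c = (0, 7/5)
Σ b_i: 9/14·1 + 5/14·1 = 1 ✓
b·c: 5/14·7/5 = 1/2 ✓; 2 stages ⇒ order 2.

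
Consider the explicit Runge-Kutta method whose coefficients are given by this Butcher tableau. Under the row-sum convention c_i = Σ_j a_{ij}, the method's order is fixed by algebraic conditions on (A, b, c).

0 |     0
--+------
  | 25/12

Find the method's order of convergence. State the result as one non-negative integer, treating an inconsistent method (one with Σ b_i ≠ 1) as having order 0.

b = (25/12)
c = (0)
Σ b_i: 25/12·1 = 25/12 ≠ 1 ⇒ order 0.

0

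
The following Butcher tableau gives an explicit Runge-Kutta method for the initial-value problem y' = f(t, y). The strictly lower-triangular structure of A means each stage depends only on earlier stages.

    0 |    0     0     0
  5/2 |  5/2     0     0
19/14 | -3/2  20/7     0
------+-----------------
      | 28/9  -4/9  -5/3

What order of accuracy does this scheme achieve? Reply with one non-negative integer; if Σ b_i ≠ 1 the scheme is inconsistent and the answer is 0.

1

b = (28/9, -4/9, -5/3)
c = (0, 5/2, 19/14)
Ac = (0, 0, 50/7)
Σ b_i: 28/9·1 + (-4/9)·1 + (-5/3)·1 = 1 ✓
b·c: (-4/9)·5/2 + (-5/3)·19/14 = -425/126 ≠ 1/2 ⇒ order 1.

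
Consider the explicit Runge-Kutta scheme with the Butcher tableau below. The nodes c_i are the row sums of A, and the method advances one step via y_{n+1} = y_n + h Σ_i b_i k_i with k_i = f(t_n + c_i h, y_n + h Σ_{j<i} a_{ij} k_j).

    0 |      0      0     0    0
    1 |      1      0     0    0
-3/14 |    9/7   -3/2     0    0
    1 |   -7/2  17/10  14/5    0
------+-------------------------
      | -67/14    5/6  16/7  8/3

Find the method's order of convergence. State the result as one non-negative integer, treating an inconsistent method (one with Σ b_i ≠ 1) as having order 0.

1

b = (-67/14, 5/6, 16/7, 8/3)
c = (0, 1, -3/14, 1)
Ac = (0, 0, -3/2, 11/10)
Σ b_i: (-67/14)·1 + 5/6·1 + 16/7·1 + 8/3·1 = 1 ✓
b·c: 5/6·1 + 16/7·(-3/14) + 8/3·1 = 295/98 ≠ 1/2 ⇒ order 1.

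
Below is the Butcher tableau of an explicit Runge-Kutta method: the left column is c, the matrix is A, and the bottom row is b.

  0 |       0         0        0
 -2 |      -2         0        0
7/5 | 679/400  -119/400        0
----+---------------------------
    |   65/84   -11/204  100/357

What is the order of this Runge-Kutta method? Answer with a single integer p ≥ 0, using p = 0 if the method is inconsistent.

b = (65/84, -11/204, 100/357)
c = (0, -2, 7/5)
Ac = (0, 0, 119/200)
Σ b_i: 65/84·1 + (-11/204)·1 + 100/357·1 = 1 ✓
b·c: (-11/204)·(-2) + 100/357·7/5 = 1/2 ✓
b·c²: (-11/204)·4 + 100/357·49/25 = 1/3 ✓
b·Ac: 100/357·119/200 = 1/6 ✓; 3 stages ⇒ order 3.

3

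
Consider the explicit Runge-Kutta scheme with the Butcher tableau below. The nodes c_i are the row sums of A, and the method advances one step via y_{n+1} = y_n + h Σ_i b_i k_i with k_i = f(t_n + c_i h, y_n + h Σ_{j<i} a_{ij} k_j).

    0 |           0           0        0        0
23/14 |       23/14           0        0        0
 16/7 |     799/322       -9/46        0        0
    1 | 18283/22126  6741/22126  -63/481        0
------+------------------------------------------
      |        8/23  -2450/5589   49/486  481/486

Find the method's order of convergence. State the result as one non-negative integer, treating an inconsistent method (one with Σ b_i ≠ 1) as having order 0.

4

b = (8/23, -2450/5589, 49/486, 481/486)
c = (0, 23/14, 16/7, 1)
Ac = (0, 0, -9/28, 387/1924)
Σ b_i: 8/23·1 + (-2450/5589)·1 + 49/486·1 + 481/486·1 = 1 ✓
b·c: (-2450/5589)·23/14 + 49/486·16/7 + 481/486·1 = 1/2 ✓
b·c²: (-2450/5589)·529/196 + 49/486·256/49 + 481/486·1 = 1/3 ✓
b·Ac: 49/486·(-9/28) + 481/486·387/1924 = 1/6 ✓
b·c³: (-2450/5589)·12167/2744 + 49/486·4096/343 + 481/486·1 = 1/4 ✓
b·(c∘Ac): 49/486·(-36/49) + 481/486·387/1924 = 1/8 ✓
b·Ac²: 49/486·(-207/392) + 481/486·531/3848 = 1/12 ✓
b·A²c: 481/486·81/1924 = 1/24 ✓; 4 stages ⇒ order 4.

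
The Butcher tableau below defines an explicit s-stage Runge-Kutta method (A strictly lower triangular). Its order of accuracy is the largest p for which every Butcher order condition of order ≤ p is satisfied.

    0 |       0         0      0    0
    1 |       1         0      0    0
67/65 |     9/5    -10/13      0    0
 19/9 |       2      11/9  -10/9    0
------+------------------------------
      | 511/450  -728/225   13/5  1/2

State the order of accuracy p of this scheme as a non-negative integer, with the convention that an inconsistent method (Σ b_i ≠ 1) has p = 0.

b = (511/450, -728/225, 13/5, 1/2)
c = (0, 1, 67/65, 19/9)
Ac = (0, 0, -10/13, 1/13)
Σ b_i: 511/450·1 + (-728/225)·1 + 13/5·1 + 1/2·1 = 1 ✓
b·c: (-728/225)·1 + 13/5·67/65 + 1/2·19/9 = 1/2 ✓
b·c²: (-728/225)·1 + 13/5·4489/4225 + 1/2·361/81 = 462083/263250 ≠ 1/3 ⇒ order 2.
b·Ac: 13/5·(-10/13) + 1/2·1/13 = -51/26 ≠ 1/6

2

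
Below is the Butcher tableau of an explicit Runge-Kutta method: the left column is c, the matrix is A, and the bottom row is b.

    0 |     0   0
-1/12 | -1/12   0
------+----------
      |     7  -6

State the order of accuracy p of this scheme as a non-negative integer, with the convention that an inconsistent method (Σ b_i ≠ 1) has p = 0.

2

b = (7, -6)
c = (0, -1/12)
Σ b_i: 7·1 + (-6)·1 = 1 ✓
b·c: (-6)·(-1/12) = 1/2 ✓; 2 stages ⇒ order 2.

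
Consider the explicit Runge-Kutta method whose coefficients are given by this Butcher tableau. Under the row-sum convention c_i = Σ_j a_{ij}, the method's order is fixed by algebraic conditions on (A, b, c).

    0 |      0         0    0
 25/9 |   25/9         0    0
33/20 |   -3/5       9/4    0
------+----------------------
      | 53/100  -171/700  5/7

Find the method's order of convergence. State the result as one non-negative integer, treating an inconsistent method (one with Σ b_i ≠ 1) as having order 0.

2

b = (53/100, -171/700, 5/7)
c = (0, 25/9, 33/20)
Ac = (0, 0, 25/4)
Σ b_i: 53/100·1 + (-171/700)·1 + 5/7·1 = 1 ✓
b·c: (-171/700)·25/9 + 5/7·33/20 = 1/2 ✓
b·c²: (-171/700)·625/81 + 5/7·1089/400 = 43/720 ≠ 1/3 ⇒ order 2.
b·Ac: 5/7·25/4 = 125/28 ≠ 1/6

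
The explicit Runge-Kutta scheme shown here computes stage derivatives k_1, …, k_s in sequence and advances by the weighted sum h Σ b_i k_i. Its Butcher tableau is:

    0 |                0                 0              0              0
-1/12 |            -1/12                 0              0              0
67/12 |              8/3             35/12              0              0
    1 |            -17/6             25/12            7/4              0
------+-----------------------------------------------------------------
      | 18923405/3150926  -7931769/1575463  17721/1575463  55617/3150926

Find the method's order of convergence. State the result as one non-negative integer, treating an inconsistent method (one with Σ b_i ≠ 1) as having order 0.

3

b = (18923405/3150926, -7931769/1575463, 17721/1575463, 55617/3150926)
c = (0, -1/12, 67/12, 1)
Ac = (0, 0, -35/144, 691/72)
Σ b_i: 18923405/3150926·1 + (-7931769/1575463)·1 + 17721/1575463·1 + 55617/3150926·1 = 1 ✓
b·c: (-7931769/1575463)·(-1/12) + 17721/1575463·67/12 + 55617/3150926·1 = 1/2 ✓
b·c²: (-7931769/1575463)·1/144 + 17721/1575463·4489/144 + 55617/3150926·1 = 1/3 ✓
b·Ac: 17721/1575463·(-35/144) + 55617/3150926·691/72 = 1/6 ✓
b·c³: (-7931769/1575463)·(-1/1728) + 17721/1575463·300763/1728 + 55617/3150926·1 = 448817165/226866672 ≠ 1/4 ⇒ order 3.
b·(c∘Ac): 17721/1575463·(-2345/1728) + 55617/3150926·691/72 = 15541497/100829632 ≠ 1/8
b·Ac²: 17721/1575463·35/1728 + 55617/3150926·47147/864 = 437132489/453733344 ≠ 1/12
b·A²c: 55617/3150926·(-245/576) = -4542055/604977792 ≠ 1/24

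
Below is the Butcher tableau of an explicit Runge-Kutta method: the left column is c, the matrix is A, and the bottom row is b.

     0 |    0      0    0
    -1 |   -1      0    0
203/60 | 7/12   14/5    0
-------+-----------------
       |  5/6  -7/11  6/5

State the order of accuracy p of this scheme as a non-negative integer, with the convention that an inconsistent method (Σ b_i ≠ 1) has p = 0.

b = (5/6, -7/11, 6/5)
c = (0, -1, 203/60)
Ac = (0, 0, -14/5)
Σ b_i: 5/6·1 + (-7/11)·1 + 6/5·1 = 461/330 ≠ 1 ⇒ order 0.

0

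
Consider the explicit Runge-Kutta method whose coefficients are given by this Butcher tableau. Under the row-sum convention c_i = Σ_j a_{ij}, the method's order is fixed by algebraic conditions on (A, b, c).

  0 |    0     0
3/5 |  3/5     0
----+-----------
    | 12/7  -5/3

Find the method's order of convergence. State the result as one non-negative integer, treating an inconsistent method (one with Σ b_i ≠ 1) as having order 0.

0

b = (12/7, -5/3)
c = (0, 3/5)
Σ b_i: 12/7·1 + (-5/3)·1 = 1/21 ≠ 1 ⇒ order 0.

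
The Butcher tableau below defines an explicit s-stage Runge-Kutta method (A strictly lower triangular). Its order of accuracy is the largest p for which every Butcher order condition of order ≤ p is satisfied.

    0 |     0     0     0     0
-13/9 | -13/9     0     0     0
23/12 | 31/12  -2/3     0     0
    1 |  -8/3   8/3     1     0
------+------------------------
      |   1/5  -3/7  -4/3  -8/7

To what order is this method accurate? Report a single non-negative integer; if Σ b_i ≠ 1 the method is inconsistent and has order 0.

0

b = (1/5, -3/7, -4/3, -8/7)
c = (0, -13/9, 23/12, 1)
Ac = (0, 0, 26/27, -209/108)
Σ b_i: 1/5·1 + (-3/7)·1 + (-4/3)·1 + (-8/7)·1 = -284/105 ≠ 1 ⇒ order 0.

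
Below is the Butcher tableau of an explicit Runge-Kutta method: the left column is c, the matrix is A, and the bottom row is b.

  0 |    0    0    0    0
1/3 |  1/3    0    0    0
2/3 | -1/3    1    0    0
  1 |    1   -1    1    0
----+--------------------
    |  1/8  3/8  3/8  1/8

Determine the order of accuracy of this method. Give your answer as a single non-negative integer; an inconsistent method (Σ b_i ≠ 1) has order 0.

b = (1/8, 3/8, 3/8, 1/8)
c = (0, 1/3, 2/3, 1)
Ac = (0, 0, 1/3, 1/3)
Σ b_i: 1/8·1 + 3/8·1 + 3/8·1 + 1/8·1 = 1 ✓
b·c: 3/8·1/3 + 3/8·2/3 + 1/8·1 = 1/2 ✓
b·c²: 3/8·1/9 + 3/8·4/9 + 1/8·1 = 1/3 ✓
b·Ac: 3/8·1/3 + 1/8·1/3 = 1/6 ✓
b·c³: 3/8·1/27 + 3/8·8/27 + 1/8·1 = 1/4 ✓
b·(c∘Ac): 3/8·2/9 + 1/8·1/3 = 1/8 ✓
b·Ac²: 3/8·1/9 + 1/8·1/3 = 1/12 ✓
b·A²c: 1/8·1/3 = 1/24 ✓; 4 stages ⇒ order 4.

4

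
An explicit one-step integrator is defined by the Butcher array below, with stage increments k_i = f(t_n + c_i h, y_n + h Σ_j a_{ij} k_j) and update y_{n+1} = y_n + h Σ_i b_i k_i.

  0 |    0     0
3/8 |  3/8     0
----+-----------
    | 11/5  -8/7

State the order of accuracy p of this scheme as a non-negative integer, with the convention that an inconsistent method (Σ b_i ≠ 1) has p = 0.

0

b = (11/5, -8/7)
c = (0, 3/8)
Σ b_i: 11/5·1 + (-8/7)·1 = 37/35 ≠ 1 ⇒ order 0.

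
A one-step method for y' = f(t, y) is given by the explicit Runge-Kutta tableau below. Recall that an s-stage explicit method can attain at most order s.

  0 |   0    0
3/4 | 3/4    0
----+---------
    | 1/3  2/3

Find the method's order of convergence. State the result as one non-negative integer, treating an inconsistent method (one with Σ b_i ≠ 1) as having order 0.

b = (1/3, 2/3)
c = (0, 3/4)
Σ b_i: 1/3·1 + 2/3·1 = 1 ✓
b·c: 2/3·3/4 = 1/2 ✓; 2 stages ⇒ order 2.

2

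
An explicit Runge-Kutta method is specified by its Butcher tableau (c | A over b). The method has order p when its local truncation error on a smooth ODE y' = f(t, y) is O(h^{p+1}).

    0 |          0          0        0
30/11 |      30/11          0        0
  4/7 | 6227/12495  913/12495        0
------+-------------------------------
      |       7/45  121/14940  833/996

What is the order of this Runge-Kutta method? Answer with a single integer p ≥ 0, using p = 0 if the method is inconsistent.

b = (7/45, 121/14940, 833/996)
c = (0, 30/11, 4/7)
Ac = (0, 0, 166/833)
Σ b_i: 7/45·1 + 121/14940·1 + 833/996·1 = 1 ✓
b·c: 121/14940·30/11 + 833/996·4/7 = 1/2 ✓
b·c²: 121/14940·900/121 + 833/996·16/49 = 1/3 ✓
b·Ac: 833/996·166/833 = 1/6 ✓; 3 stages ⇒ order 3.

3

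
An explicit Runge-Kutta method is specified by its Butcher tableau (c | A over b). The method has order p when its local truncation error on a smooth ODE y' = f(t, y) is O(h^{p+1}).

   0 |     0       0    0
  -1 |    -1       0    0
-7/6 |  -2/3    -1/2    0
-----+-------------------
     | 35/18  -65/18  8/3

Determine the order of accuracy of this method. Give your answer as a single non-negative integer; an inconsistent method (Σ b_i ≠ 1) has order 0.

2

b = (35/18, -65/18, 8/3)
c = (0, -1, -7/6)
Ac = (0, 0, 1/2)
Σ b_i: 35/18·1 + (-65/18)·1 + 8/3·1 = 1 ✓
b·c: (-65/18)·(-1) + 8/3·(-7/6) = 1/2 ✓
b·c²: (-65/18)·1 + 8/3·49/36 = 1/54 ≠ 1/3 ⇒ order 2.
b·Ac: 8/3·1/2 = 4/3 ≠ 1/6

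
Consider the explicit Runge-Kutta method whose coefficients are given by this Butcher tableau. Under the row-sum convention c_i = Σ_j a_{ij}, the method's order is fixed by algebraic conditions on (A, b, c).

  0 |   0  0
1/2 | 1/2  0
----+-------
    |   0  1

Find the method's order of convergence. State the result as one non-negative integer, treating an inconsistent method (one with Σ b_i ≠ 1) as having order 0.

2

b = (0, 1)
c = (0, 1/2)
Σ b_i: 1·1 = 1 ✓
b·c: 1·1/2 = 1/2 ✓; 2 stages ⇒ order 2.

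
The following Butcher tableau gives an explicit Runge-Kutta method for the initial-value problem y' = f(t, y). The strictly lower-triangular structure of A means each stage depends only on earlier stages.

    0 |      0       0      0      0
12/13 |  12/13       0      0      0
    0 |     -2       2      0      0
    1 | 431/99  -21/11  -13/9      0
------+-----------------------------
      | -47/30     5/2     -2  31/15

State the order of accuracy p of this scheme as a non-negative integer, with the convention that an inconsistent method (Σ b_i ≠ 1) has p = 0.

1

b = (-47/30, 5/2, -2, 31/15)
c = (0, 12/13, 0, 1)
Ac = (0, 0, 24/13, -252/143)
Σ b_i: (-47/30)·1 + 5/2·1 + (-2)·1 + 31/15·1 = 1 ✓
b·c: 5/2·12/13 + 31/15·1 = 853/195 ≠ 1/2 ⇒ order 1.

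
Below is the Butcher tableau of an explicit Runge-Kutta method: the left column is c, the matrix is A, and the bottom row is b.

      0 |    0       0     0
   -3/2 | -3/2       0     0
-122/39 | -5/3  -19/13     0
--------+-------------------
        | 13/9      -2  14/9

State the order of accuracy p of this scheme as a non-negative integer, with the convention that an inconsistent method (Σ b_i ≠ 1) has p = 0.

b = (13/9, -2, 14/9)
c = (0, -3/2, -122/39)
Ac = (0, 0, 57/26)
Σ b_i: 13/9·1 + (-2)·1 + 14/9·1 = 1 ✓
b·c: (-2)·(-3/2) + 14/9·(-122/39) = -655/351 ≠ 1/2 ⇒ order 1.

1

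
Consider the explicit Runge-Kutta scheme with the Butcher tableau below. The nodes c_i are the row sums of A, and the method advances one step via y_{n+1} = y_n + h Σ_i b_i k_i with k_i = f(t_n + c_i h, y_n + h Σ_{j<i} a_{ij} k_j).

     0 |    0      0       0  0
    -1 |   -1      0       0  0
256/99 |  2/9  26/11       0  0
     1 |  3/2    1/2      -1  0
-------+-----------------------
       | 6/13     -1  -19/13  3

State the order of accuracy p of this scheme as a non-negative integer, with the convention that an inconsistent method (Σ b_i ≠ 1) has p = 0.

b = (6/13, -1, -19/13, 3)
c = (0, -1, 256/99, 1)
Ac = (0, 0, -26/11, -611/198)
Σ b_i: 6/13·1 + (-1)·1 + (-19/13)·1 + 3·1 = 1 ✓
b·c: (-1)·(-1) + (-19/13)·256/99 + 3·1 = 284/1287 ≠ 1/2 ⇒ order 1.

1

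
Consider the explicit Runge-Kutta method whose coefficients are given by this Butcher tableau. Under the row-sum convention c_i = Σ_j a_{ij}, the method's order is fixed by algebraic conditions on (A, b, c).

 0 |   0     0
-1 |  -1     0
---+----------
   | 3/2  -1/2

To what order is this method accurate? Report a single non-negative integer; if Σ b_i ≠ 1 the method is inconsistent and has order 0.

b = (3/2, -1/2)
c = (0, -1)
Σ b_i: 3/2·1 + (-1/2)·1 = 1 ✓
b·c: (-1/2)·(-1) = 1/2 ✓; 2 stages ⇒ order 2.

2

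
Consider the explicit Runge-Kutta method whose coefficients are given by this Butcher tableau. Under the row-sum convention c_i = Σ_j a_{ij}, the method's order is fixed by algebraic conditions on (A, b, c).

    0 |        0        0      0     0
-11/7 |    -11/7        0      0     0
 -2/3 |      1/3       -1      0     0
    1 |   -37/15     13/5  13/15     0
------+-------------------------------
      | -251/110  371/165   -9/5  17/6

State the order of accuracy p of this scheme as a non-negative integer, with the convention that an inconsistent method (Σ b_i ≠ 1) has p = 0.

b = (-251/110, 371/165, -9/5, 17/6)
c = (0, -11/7, -2/3, 1)
Ac = (0, 0, 11/7, -1469/315)
Σ b_i: (-251/110)·1 + 371/165·1 + (-9/5)·1 + 17/6·1 = 1 ✓
b·c: 371/165·(-11/7) + (-9/5)·(-2/3) + 17/6·1 = 1/2 ✓
b·c²: 371/165·121/49 + (-9/5)·4/9 + 17/6·1 = 531/70 ≠ 1/3 ⇒ order 2.
b·Ac: (-9/5)·11/7 + 17/6·(-1469/315) = -30319/1890 ≠ 1/6

2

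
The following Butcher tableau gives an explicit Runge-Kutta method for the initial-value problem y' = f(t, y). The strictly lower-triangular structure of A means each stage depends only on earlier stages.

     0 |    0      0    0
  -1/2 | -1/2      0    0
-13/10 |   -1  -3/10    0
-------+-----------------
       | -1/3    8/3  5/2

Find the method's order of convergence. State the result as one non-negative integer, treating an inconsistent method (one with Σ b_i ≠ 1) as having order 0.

0

b = (-1/3, 8/3, 5/2)
c = (0, -1/2, -13/10)
Ac = (0, 0, 3/20)
Σ b_i: (-1/3)·1 + 8/3·1 + 5/2·1 = 29/6 ≠ 1 ⇒ order 0.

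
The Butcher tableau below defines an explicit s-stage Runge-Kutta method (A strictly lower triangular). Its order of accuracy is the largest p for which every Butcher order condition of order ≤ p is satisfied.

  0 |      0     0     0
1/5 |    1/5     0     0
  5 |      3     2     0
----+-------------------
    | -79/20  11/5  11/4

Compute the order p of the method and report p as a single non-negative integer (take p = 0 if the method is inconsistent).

1

b = (-79/20, 11/5, 11/4)
c = (0, 1/5, 5)
Ac = (0, 0, 2/5)
Σ b_i: (-79/20)·1 + 11/5·1 + 11/4·1 = 1 ✓
b·c: 11/5·1/5 + 11/4·5 = 1419/100 ≠ 1/2 ⇒ order 1.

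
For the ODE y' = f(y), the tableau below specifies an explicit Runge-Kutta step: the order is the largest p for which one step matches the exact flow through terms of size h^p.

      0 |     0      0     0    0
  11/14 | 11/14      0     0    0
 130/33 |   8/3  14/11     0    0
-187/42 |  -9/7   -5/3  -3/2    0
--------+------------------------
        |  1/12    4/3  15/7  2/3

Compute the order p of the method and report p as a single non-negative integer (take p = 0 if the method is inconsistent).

0

b = (1/12, 4/3, 15/7, 2/3)
c = (0, 11/14, 130/33, -187/42)
Ac = (0, 0, 1, -3335/462)
Σ b_i: 1/12·1 + 4/3·1 + 15/7·1 + 2/3·1 = 355/84 ≠ 1 ⇒ order 0.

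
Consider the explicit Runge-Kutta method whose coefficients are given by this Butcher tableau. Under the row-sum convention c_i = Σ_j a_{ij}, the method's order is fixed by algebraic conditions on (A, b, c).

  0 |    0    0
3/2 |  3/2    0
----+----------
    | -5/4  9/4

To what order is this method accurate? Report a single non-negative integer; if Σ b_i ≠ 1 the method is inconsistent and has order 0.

1

b = (-5/4, 9/4)
c = (0, 3/2)
Σ b_i: (-5/4)·1 + 9/4·1 = 1 ✓
b·c: 9/4·3/2 = 27/8 ≠ 1/2 ⇒ order 1.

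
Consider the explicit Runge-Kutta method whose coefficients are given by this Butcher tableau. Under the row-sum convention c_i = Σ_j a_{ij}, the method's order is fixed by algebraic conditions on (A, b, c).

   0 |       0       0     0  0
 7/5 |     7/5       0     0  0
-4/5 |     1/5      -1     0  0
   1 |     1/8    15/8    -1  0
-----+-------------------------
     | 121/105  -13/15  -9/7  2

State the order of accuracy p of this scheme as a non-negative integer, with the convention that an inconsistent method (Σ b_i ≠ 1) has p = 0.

b = (121/105, -13/15, -9/7, 2)
c = (0, 7/5, -4/5, 1)
Ac = (0, 0, -7/5, 137/40)
Σ b_i: 121/105·1 + (-13/15)·1 + (-9/7)·1 + 2·1 = 1 ✓
b·c: (-13/15)·7/5 + (-9/7)·(-4/5) + 2·1 = 953/525 ≠ 1/2 ⇒ order 1.

1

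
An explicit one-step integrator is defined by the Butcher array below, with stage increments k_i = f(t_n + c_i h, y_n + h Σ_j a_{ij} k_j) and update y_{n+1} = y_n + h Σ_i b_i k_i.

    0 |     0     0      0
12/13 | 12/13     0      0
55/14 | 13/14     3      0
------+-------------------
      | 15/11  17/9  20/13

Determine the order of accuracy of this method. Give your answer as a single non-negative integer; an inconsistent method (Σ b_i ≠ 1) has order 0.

0

b = (15/11, 17/9, 20/13)
c = (0, 12/13, 55/14)
Ac = (0, 0, 36/13)
Σ b_i: 15/11·1 + 17/9·1 + 20/13·1 = 6166/1287 ≠ 1 ⇒ order 0.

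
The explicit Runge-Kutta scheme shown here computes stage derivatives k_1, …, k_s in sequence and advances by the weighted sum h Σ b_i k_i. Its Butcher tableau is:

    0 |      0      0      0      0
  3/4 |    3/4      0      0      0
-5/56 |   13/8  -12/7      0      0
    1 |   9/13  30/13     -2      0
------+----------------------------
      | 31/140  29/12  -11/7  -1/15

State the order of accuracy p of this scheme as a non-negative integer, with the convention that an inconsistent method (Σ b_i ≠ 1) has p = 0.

1

b = (31/140, 29/12, -11/7, -1/15)
c = (0, 3/4, -5/56, 1)
Ac = (0, 0, -9/7, 695/364)
Σ b_i: 31/140·1 + 29/12·1 + (-11/7)·1 + (-1/15)·1 = 1 ✓
b·c: 29/12·3/4 + (-11/7)·(-5/56) + (-1/15)·1 = 22181/11760 ≠ 1/2 ⇒ order 1.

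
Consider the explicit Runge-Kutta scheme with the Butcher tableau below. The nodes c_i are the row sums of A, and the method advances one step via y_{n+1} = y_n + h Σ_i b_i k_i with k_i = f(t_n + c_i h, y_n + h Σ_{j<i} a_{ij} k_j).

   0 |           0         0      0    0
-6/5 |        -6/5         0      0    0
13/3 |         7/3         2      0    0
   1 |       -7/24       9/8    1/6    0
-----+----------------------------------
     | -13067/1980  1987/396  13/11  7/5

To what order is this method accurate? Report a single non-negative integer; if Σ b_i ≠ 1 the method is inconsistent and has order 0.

b = (-13067/1980, 1987/396, 13/11, 7/5)
c = (0, -6/5, 13/3, 1)
Ac = (0, 0, -12/5, -113/180)
Σ b_i: (-13067/1980)·1 + 1987/396·1 + 13/11·1 + 7/5·1 = 1 ✓
b·c: 1987/396·(-6/5) + 13/11·13/3 + 7/5·1 = 1/2 ✓
b·c²: 1987/396·36/25 + 13/11·169/9 + 7/5·1 = 76273/2475 ≠ 1/3 ⇒ order 2.
b·Ac: 13/11·(-12/5) + 7/5·(-113/180) = -36781/9900 ≠ 1/6

2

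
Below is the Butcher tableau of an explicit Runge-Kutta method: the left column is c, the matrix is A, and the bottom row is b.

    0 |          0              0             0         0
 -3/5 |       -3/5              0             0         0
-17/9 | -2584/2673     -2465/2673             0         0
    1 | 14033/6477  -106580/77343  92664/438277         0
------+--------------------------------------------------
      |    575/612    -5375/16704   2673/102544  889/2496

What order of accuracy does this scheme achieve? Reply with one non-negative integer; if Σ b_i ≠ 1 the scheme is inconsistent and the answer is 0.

4

b = (575/612, -5375/16704, 2673/102544, 889/2496)
c = (0, -3/5, -17/9, 1)
Ac = (0, 0, 493/891, 380/889)
Σ b_i: 575/612·1 + (-5375/16704)·1 + 2673/102544·1 + 889/2496·1 = 1 ✓
b·c: (-5375/16704)·(-3/5) + 2673/102544·(-17/9) + 889/2496·1 = 1/2 ✓
b·c²: (-5375/16704)·9/25 + 2673/102544·289/81 + 889/2496·1 = 1/3 ✓
b·Ac: 2673/102544·493/891 + 889/2496·380/889 = 1/6 ✓
b·c³: (-5375/16704)·(-27/125) + 2673/102544·(-4913/729) + 889/2496·1 = 1/4 ✓
b·(c∘Ac): 2673/102544·(-8381/8019) + 889/2496·380/889 = 1/8 ✓
b·Ac²: 2673/102544·(-493/1485) + 889/2496·164/635 = 1/12 ✓
b·A²c: 889/2496·104/889 = 1/24 ✓; 4 stages ⇒ order 4.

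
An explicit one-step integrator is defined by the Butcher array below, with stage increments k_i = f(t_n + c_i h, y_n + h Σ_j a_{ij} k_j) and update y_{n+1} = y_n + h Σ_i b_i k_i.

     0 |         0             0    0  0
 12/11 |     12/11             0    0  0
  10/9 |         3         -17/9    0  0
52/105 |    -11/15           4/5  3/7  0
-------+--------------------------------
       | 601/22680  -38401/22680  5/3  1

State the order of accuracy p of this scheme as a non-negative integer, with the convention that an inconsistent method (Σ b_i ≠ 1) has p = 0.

b = (601/22680, -38401/22680, 5/3, 1)
c = (0, 12/11, 10/9, 52/105)
Ac = (0, 0, -68/33, 1558/1155)
Σ b_i: 601/22680·1 + (-38401/22680)·1 + 5/3·1 + 1·1 = 1 ✓
b·c: (-38401/22680)·12/11 + 5/3·10/9 + 1·52/105 = 1/2 ✓
b·c²: (-38401/22680)·144/121 + 5/3·100/81 + 1·2704/11025 = 942598/3274425 ≠ 1/3 ⇒ order 2.
b·Ac: 5/3·(-68/33) + 1·1558/1155 = -7226/3465 ≠ 1/6

2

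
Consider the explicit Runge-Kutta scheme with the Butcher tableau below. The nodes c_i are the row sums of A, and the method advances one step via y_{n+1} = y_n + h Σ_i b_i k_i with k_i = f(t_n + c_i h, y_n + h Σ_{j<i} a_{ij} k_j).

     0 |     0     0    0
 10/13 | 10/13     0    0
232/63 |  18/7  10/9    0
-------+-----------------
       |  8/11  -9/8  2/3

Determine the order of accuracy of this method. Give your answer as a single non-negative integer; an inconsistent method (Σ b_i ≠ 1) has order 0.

b = (8/11, -9/8, 2/3)
c = (0, 10/13, 232/63)
Ac = (0, 0, 100/117)
Σ b_i: 8/11·1 + (-9/8)·1 + 2/3·1 = 71/264 ≠ 1 ⇒ order 0.

0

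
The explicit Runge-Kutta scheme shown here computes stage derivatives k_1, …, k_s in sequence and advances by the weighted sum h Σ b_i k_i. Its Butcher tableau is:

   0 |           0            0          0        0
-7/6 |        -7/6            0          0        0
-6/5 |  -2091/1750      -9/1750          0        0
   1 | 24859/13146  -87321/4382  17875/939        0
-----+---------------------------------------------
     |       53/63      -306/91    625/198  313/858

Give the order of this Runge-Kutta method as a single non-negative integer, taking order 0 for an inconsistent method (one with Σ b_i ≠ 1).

b = (53/63, -306/91, 625/198, 313/858)
c = (0, -7/6, -6/5, 1)
Ac = (0, 0, 3/500, 507/1252)
Σ b_i: 53/63·1 + (-306/91)·1 + 625/198·1 + 313/858·1 = 1 ✓
b·c: (-306/91)·(-7/6) + 625/198·(-6/5) + 313/858·1 = 1/2 ✓
b·c²: (-306/91)·49/36 + 625/198·36/25 + 313/858·1 = 1/3 ✓
b·Ac: 625/198·3/500 + 313/858·507/1252 = 1/6 ✓
b·c³: (-306/91)·(-343/216) + 625/198·(-216/125) + 313/858·1 = 1/4 ✓
b·(c∘Ac): 625/198·(-9/1250) + 313/858·507/1252 = 1/8 ✓
b·Ac²: 625/198·(-7/1000) + 313/858·2171/7512 = 1/12 ✓
b·A²c: 313/858·143/1252 = 1/24 ✓; 4 stages ⇒ order 4.

4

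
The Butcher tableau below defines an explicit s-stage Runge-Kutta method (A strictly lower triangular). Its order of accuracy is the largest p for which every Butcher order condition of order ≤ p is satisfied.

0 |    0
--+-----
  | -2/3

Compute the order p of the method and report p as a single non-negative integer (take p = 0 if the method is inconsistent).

0

b = (-2/3)
c = (0)
Σ b_i: (-2/3)·1 = -2/3 ≠ 1 ⇒ order 0.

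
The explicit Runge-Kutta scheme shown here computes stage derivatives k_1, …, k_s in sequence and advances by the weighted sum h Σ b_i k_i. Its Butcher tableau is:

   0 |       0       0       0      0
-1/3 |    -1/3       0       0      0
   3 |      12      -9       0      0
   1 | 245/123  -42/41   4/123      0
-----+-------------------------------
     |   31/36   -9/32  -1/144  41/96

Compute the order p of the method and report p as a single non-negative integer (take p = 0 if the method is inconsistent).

b = (31/36, -9/32, -1/144, 41/96)
c = (0, -1/3, 3, 1)
Ac = (0, 0, 3, 18/41)
Σ b_i: 31/36·1 + (-9/32)·1 + (-1/144)·1 + 41/96·1 = 1 ✓
b·c: (-9/32)·(-1/3) + (-1/144)·3 + 41/96·1 = 1/2 ✓
b·c²: (-9/32)·1/9 + (-1/144)·9 + 41/96·1 = 1/3 ✓
b·Ac: (-1/144)·3 + 41/96·18/41 = 1/6 ✓
b·c³: (-9/32)·(-1/27) + (-1/144)·27 + 41/96·1 = 1/4 ✓
b·(c∘Ac): (-1/144)·9 + 41/96·18/41 = 1/8 ✓
b·Ac²: (-1/144)·(-1) + 41/96·22/123 = 1/12 ✓
b·A²c: 41/96·4/41 = 1/24 ✓; 4 stages ⇒ order 4.

4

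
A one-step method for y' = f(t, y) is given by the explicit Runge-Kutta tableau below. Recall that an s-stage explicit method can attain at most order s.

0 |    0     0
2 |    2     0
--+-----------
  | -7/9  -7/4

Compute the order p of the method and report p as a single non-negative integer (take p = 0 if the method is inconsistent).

b = (-7/9, -7/4)
c = (0, 2)
Σ b_i: (-7/9)·1 + (-7/4)·1 = -91/36 ≠ 1 ⇒ order 0.

0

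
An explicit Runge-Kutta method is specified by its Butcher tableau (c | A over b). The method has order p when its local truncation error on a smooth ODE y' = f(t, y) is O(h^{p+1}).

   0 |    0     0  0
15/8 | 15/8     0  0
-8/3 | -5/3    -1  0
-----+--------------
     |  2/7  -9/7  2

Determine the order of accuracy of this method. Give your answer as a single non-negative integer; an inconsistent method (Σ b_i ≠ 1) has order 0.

b = (2/7, -9/7, 2)
c = (0, 15/8, -8/3)
Ac = (0, 0, -15/8)
Σ b_i: 2/7·1 + (-9/7)·1 + 2·1 = 1 ✓
b·c: (-9/7)·15/8 + 2·(-8/3) = -1301/168 ≠ 1/2 ⇒ order 1.

1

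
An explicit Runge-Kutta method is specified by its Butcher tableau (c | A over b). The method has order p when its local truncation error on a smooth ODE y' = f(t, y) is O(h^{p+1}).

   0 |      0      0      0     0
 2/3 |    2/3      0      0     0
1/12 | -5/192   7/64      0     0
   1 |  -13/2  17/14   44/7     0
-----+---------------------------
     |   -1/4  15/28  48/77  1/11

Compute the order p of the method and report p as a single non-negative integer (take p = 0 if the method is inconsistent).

b = (-1/4, 15/28, 48/77, 1/11)
c = (0, 2/3, 1/12, 1)
Ac = (0, 0, 7/96, 4/3)
Σ b_i: (-1/4)·1 + 15/28·1 + 48/77·1 + 1/11·1 = 1 ✓
b·c: 15/28·2/3 + 48/77·1/12 + 1/11·1 = 1/2 ✓
b·c²: 15/28·4/9 + 48/77·1/144 + 1/11·1 = 1/3 ✓
b·Ac: 48/77·7/96 + 1/11·4/3 = 1/6 ✓
b·c³: 15/28·8/27 + 48/77·1/1728 + 1/11·1 = 1/4 ✓
b·(c∘Ac): 48/77·7/1152 + 1/11·4/3 = 1/8 ✓
b·Ac²: 48/77·7/144 + 1/11·7/12 = 1/12 ✓
b·A²c: 1/11·11/24 = 1/24 ✓; 4 stages ⇒ order 4.

4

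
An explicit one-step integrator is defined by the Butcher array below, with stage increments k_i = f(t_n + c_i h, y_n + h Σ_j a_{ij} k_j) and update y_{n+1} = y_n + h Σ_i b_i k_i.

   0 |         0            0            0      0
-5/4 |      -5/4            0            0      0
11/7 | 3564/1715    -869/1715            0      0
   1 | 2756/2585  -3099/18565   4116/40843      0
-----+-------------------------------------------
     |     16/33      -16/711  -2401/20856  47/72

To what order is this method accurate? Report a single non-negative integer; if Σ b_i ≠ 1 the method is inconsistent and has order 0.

4

b = (16/33, -16/711, -2401/20856, 47/72)
c = (0, -5/4, 11/7, 1)
Ac = (0, 0, 869/1372, 69/188)
Σ b_i: 16/33·1 + (-16/711)·1 + (-2401/20856)·1 + 47/72·1 = 1 ✓
b·c: (-16/711)·(-5/4) + (-2401/20856)·11/7 + 47/72·1 = 1/2 ✓
b·c²: (-16/711)·25/16 + (-2401/20856)·121/49 + 47/72·1 = 1/3 ✓
b·Ac: (-2401/20856)·869/1372 + 47/72·69/188 = 1/6 ✓
b·c³: (-16/711)·(-125/64) + (-2401/20856)·1331/343 + 47/72·1 = 1/4 ✓
b·(c∘Ac): (-2401/20856)·9559/9604 + 47/72·69/188 = 1/8 ✓
b·Ac²: (-2401/20856)·(-4345/5488) + 47/72·(-9/752) = 1/12 ✓
b·A²c: 47/72·3/47 = 1/24 ✓; 4 stages ⇒ order 4.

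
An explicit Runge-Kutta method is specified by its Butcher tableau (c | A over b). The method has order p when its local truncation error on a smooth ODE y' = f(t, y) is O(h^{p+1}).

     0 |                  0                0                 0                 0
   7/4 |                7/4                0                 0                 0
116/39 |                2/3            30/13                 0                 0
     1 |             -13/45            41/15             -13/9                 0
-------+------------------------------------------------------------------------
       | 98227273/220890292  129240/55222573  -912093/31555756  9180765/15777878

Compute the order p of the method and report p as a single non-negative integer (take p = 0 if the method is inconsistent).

b = (98227273/220890292, 129240/55222573, -912093/31555756, 9180765/15777878)
c = (0, 7/4, 116/39, 1)
Ac = (0, 0, 105/26, 263/540)
Σ b_i: 98227273/220890292·1 + 129240/55222573·1 + (-912093/31555756)·1 + 9180765/15777878·1 = 1 ✓
b·c: 129240/55222573·7/4 + (-912093/31555756)·116/39 + 9180765/15777878·1 = 1/2 ✓
b·c²: 129240/55222573·49/16 + (-912093/31555756)·13456/1521 + 9180765/15777878·1 = 1/3 ✓
b·Ac: (-912093/31555756)·105/26 + 9180765/15777878·263/540 = 1/6 ✓
b·c³: 129240/55222573·343/64 + (-912093/31555756)·1560896/59319 + 9180765/15777878·1 = -1226889173/7384046904 ≠ 1/4 ⇒ order 3.
b·(c∘Ac): (-912093/31555756)·2030/169 + 9180765/15777878·263/540 = -12078989/189334536 ≠ 1/8
b·Ac²: (-912093/31555756)·735/104 + 9180765/15777878·(-371321/84240) = -20447322913/7384046904 ≠ 1/12
b·A²c: 9180765/15777878·(-35/6) = -107108925/31555756 ≠ 1/24

3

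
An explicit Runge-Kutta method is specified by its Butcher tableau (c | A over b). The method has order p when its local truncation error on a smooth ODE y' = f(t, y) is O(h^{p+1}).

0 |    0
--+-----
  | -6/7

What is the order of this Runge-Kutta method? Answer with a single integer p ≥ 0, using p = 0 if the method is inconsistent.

0

b = (-6/7)
c = (0)
Σ b_i: (-6/7)·1 = -6/7 ≠ 1 ⇒ order 0.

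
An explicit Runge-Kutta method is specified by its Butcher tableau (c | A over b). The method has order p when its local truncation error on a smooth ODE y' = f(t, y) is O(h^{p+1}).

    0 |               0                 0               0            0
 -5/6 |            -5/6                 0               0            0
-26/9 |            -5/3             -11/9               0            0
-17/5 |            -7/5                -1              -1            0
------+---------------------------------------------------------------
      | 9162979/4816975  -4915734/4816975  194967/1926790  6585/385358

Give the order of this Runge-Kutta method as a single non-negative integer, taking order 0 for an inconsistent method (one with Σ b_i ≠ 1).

3

b = (9162979/4816975, -4915734/4816975, 194967/1926790, 6585/385358)
c = (0, -5/6, -26/9, -17/5)
Ac = (0, 0, 55/54, 67/18)
Σ b_i: 9162979/4816975·1 + (-4915734/4816975)·1 + 194967/1926790·1 + 6585/385358·1 = 1 ✓
b·c: (-4915734/4816975)·(-5/6) + 194967/1926790·(-26/9) + 6585/385358·(-17/5) = 1/2 ✓
b·c²: (-4915734/4816975)·25/36 + 194967/1926790·676/81 + 6585/385358·289/25 = 1/3 ✓
b·Ac: 194967/1926790·55/54 + 6585/385358·67/18 = 1/6 ✓
b·c³: (-4915734/4816975)·(-125/216) + 194967/1926790·(-17576/729) + 6585/385358·(-4913/125) = -145703591/57803700 ≠ 1/4 ⇒ order 3.
b·(c∘Ac): 194967/1926790·(-715/243) + 6585/385358·(-1139/90) = -396141/770716 ≠ 1/8
b·Ac²: 194967/1926790·(-275/324) + 6585/385358·(-2929/324) = -5001775/20809332 ≠ 1/12
b·A²c: 6585/385358·(-55/54) = -120725/6936444 ≠ 1/24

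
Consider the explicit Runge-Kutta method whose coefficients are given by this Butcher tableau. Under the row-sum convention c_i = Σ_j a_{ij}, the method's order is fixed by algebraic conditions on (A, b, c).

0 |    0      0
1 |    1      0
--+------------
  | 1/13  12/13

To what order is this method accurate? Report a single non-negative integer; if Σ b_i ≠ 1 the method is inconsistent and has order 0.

b = (1/13, 12/13)
c = (0, 1)
Σ b_i: 1/13·1 + 12/13·1 = 1 ✓
b·c: 12/13·1 = 12/13 ≠ 1/2 ⇒ order 1.

1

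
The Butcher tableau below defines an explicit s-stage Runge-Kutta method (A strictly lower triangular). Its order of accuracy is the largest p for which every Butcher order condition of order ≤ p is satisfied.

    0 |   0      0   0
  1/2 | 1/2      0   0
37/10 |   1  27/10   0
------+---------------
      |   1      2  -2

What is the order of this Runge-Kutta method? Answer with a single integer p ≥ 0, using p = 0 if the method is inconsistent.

1

b = (1, 2, -2)
c = (0, 1/2, 37/10)
Ac = (0, 0, 27/20)
Σ b_i: 1·1 + 2·1 + (-2)·1 = 1 ✓
b·c: 2·1/2 + (-2)·37/10 = -32/5 ≠ 1/2 ⇒ order 1.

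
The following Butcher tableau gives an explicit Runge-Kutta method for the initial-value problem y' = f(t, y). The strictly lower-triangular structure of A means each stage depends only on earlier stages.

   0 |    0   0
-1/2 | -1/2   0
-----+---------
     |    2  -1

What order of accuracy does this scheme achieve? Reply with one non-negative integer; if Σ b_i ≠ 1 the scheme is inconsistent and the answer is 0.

b = (2, -1)
c = (0, -1/2)
Σ b_i: 2·1 + (-1)·1 = 1 ✓
b·c: (-1)·(-1/2) = 1/2 ✓; 2 stages ⇒ order 2.

2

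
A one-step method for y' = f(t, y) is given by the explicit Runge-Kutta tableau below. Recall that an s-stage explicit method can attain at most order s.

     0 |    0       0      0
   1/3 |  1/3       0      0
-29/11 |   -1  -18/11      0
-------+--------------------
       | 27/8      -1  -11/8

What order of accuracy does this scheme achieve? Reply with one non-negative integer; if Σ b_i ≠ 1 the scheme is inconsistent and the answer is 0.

b = (27/8, -1, -11/8)
c = (0, 1/3, -29/11)
Ac = (0, 0, -6/11)
Σ b_i: 27/8·1 + (-1)·1 + (-11/8)·1 = 1 ✓
b·c: (-1)·1/3 + (-11/8)·(-29/11) = 79/24 ≠ 1/2 ⇒ order 1.

1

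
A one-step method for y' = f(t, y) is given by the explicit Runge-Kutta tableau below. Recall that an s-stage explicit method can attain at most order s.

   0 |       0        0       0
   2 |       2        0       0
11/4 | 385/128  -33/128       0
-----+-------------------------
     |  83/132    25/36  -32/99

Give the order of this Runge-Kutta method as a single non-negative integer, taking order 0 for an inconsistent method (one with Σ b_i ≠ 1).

b = (83/132, 25/36, -32/99)
c = (0, 2, 11/4)
Ac = (0, 0, -33/64)
Σ b_i: 83/132·1 + 25/36·1 + (-32/99)·1 = 1 ✓
b·c: 25/36·2 + (-32/99)·11/4 = 1/2 ✓
b·c²: 25/36·4 + (-32/99)·121/16 = 1/3 ✓
b·Ac: (-32/99)·(-33/64) = 1/6 ✓; 3 stages ⇒ order 3.

3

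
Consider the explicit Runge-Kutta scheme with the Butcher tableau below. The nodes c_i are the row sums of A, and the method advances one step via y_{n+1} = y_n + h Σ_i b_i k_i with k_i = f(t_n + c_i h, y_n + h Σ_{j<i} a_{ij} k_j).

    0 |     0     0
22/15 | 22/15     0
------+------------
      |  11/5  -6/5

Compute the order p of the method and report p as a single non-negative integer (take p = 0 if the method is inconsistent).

1

b = (11/5, -6/5)
c = (0, 22/15)
Σ b_i: 11/5·1 + (-6/5)·1 = 1 ✓
b·c: (-6/5)·22/15 = -44/25 ≠ 1/2 ⇒ order 1.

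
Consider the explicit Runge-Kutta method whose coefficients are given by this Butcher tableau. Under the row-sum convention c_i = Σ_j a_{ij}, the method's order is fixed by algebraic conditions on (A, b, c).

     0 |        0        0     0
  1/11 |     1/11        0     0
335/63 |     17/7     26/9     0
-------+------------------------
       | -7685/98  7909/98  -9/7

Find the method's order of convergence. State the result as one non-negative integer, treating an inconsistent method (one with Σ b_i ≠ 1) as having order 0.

2

b = (-7685/98, 7909/98, -9/7)
c = (0, 1/11, 335/63)
Ac = (0, 0, 26/99)
Σ b_i: (-7685/98)·1 + 7909/98·1 + (-9/7)·1 = 1 ✓
b·c: 7909/98·1/11 + (-9/7)·335/63 = 1/2 ✓
b·c²: 7909/98·1/121 + (-9/7)·112225/3969 = -2423653/67914 ≠ 1/3 ⇒ order 2.
b·Ac: (-9/7)·26/99 = -26/77 ≠ 1/6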